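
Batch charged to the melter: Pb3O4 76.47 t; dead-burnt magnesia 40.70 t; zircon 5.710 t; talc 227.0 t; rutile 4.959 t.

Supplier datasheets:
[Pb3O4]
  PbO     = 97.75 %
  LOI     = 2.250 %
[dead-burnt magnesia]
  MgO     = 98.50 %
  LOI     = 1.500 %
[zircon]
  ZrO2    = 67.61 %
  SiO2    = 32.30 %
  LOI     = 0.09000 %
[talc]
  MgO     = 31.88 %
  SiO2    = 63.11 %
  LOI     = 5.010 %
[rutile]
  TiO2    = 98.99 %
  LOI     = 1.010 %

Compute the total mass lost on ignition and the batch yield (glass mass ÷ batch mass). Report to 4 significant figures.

LOI loss = 13.76 t; glass = 341.1 t; yield = 96.12%

In-progress results appear rounded to 4 significant digits between the steps — all internal work holds exact precision in all steps. Every reported figure is rounded a single time; the derived quantities, which include totals, ignition loss, net glass mass, yield, the five compositions, are computed in full float precision, as set out in the question or the answer, from the weighed amounts at 341.1 t of glass.
Each material's LOI contribution:
  Pb3O4: 76.47 × 0.02250 = 1.721 t
  dead-burnt magnesia: 40.70 × 0.01500 = 0.6105 t
  zircon: 5.710 × 9.000e-04 = 0.005139 t
  talc: 227.0 × 0.05010 = 11.37 t
  rutile: 4.959 × 0.01010 = 0.05009 t
Total LOI = 13.76 t
Glass = batch − LOI = 354.8 − 13.76 = 341.1 t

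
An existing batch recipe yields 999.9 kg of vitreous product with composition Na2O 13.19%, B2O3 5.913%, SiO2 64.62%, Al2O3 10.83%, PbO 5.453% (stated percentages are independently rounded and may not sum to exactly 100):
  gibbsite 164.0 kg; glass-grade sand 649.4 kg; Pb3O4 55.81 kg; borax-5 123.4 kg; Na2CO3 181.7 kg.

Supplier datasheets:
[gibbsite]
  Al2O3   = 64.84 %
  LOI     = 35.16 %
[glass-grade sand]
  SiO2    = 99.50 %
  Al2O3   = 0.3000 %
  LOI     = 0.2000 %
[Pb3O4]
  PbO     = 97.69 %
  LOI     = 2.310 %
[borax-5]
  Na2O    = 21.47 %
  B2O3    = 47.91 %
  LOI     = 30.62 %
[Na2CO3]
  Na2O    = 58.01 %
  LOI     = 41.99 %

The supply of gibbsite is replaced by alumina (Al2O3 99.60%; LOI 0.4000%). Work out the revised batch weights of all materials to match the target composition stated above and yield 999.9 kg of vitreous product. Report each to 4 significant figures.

Revised batch per 999.9 kg vitreous product:
  alumina: 106.8 kg
  glass-grade sand: 649.4 kg
  Pb3O4: 55.81 kg
  borax-5: 123.4 kg
  Na2CO3: 181.7 kg
Total batch = 1117 kg; LOI loss = 117.1 kg

In-progress results are displayed (rounded to 4 significant digits) on the page — exact precision is carried end to end. A single rounding yields every reported result — the derived quantities (totals, the five compositions, LOI, yield, net glass mass) are rebuilt in exact precision from the batch weights for 999.9 kg of glass precisely as stated by the question or the answer.
Oxide-by-oxide targets in 999.9 kg vitreous product:
  Na2O: 13.19% × 999.9 = 131.9 kg
  B2O3: 5.913% × 999.9 = 59.12 kg
  SiO2: 64.62% × 999.9 = 646.1 kg
  Al2O3: 10.83% × 999.9 = 108.3 kg
  PbO: 5.453% × 999.9 = 54.52 kg
Per-oxide balance check working from each reported weight, on the stated basis (every target is met by its sum modulo rounding of the values):
  Na2O: 123.4·0.2147 + 181.7·0.5801 = 131.9 kg (target 131.9 kg)
  B2O3: 123.4·0.4791 = 59.12 kg (target 59.12 kg)
  SiO2: 649.4·0.9950 = 646.2 kg (target 646.1 kg)
  Al2O3: 106.8·0.9960 + 649.4·0.003000 = 108.3 kg (target 108.3 kg)
  PbO: 55.81·0.9769 = 54.52 kg (target 54.52 kg)
Glass-mass bookkeeping: whole batch net of LOI = 1000 kg (summing oxide targets gives 1000 kg; with the basis standing at 999.9 kg — gaps are rounding artifacts).
Summing the batch: Σ batch = 1117 kg; LOI loss = Σ batch·LOI = 117.1 kg; as yield: glass ÷ batch → 89.52%.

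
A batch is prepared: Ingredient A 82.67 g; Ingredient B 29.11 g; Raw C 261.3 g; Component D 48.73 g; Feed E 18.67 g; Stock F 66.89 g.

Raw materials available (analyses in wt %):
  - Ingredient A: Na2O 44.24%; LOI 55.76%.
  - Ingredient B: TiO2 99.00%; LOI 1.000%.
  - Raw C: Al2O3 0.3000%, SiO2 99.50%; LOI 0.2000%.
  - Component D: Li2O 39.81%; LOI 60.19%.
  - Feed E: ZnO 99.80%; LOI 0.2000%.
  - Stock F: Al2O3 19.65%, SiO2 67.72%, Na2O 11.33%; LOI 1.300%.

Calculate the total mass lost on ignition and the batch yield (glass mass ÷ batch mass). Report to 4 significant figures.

Rounding to four significant figures applies to every intermediate as displayed — the working math keeps exact precision at all times — each reported figure is rounded a single time; the derived quantities are rebuilt starting from the weights per 430.2 g of glass at full precision (ignition loss, the six compositions, the yield, net glass mass, totals), exactly as printed in question or answer.
Ignition loss by material:
  Ingredient A: 82.67 × 0.5576 = 46.10 g
  Ingredient B: 29.11 × 0.01000 = 0.2911 g
  Raw C: 261.3 × 0.002000 = 0.5226 g
  Component D: 48.73 × 0.6019 = 29.33 g
  Feed E: 18.67 × 0.002000 = 0.03734 g
  Stock F: 66.89 × 0.01300 = 0.8696 g
Total LOI = 77.15 g
Glass = batch − LOI = 507.4 − 77.15 = 430.2 g

LOI loss = 77.15 g; glass = 430.2 g; yield = 84.79%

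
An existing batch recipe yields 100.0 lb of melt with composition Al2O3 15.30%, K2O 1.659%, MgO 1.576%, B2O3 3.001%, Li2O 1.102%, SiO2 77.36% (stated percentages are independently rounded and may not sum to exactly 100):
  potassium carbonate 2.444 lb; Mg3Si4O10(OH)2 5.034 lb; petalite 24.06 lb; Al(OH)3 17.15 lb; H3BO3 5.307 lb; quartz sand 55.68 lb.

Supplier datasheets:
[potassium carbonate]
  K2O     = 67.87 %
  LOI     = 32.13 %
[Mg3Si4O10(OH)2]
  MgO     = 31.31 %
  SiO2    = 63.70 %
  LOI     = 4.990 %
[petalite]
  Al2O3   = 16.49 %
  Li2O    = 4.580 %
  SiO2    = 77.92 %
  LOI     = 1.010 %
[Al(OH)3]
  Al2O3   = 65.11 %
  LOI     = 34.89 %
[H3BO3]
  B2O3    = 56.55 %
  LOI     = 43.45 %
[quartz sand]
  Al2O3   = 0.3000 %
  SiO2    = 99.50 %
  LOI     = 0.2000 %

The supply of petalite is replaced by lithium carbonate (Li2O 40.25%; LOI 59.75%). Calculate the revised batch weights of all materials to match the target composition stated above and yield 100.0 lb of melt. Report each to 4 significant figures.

Every computation holds full precision end to end; values along the way appear with 4-significant-figure rounding within the worked lines — each reported value receives exactly one rounding. All derived quantities are computed in full precision (the six compositions, the totals, glass mass, the yield, ignition loss) from the batch weights on 100.0 lb of glass as they appear in the problem or the answer.
Oxide-by-oxide targets in 100.0 lb melt:
  Al2O3: 15.30% × 100.0 = 15.30 lb
  K2O: 1.659% × 100.0 = 1.659 lb
  MgO: 1.576% × 100.0 = 1.576 lb
  B2O3: 3.001% × 100.0 = 3.001 lb
  Li2O: 1.102% × 100.0 = 1.102 lb
  SiO2: 77.36% × 100.0 = 77.36 lb
Checking each oxide sum working from each reported weight, on the stated basis (oxide sums agree with the targets net of answer rounding effects):
  Al2O3: 23.16·0.6511 + 74.53·0.003000 = 15.30 lb (target 15.30 lb)
  K2O: 2.444·0.6787 = 1.659 lb (target 1.659 lb)
  MgO: 5.034·0.3131 = 1.576 lb (target 1.576 lb)
  B2O3: 5.307·0.5655 = 3.001 lb (target 3.001 lb)
  Li2O: 2.738·0.4025 = 1.102 lb (target 1.102 lb)
  SiO2: 5.034·0.6370 + 74.53·0.9950 = 77.36 lb (target 77.36 lb)
Glass-mass bookkeeping: net batch after ignition = 100.0 lb (per-oxide target masses sum to 100.0 lb; the stated basis being 100.0 lb — any gap is answer rounding).
Adding the batch up: Σ batch = 113.2 lb; loss to ignition Σ batch·LOI = 13.21 lb; yield: glass divided by total = 88.33%.

Revised batch per 100.0 lb melt:
  potassium carbonate: 2.444 lb
  Mg3Si4O10(OH)2: 5.034 lb
  lithium carbonate: 2.738 lb
  Al(OH)3: 23.16 lb
  H3BO3: 5.307 lb
  quartz sand: 74.53 lb
Total batch = 113.2 lb; LOI loss = 13.21 lb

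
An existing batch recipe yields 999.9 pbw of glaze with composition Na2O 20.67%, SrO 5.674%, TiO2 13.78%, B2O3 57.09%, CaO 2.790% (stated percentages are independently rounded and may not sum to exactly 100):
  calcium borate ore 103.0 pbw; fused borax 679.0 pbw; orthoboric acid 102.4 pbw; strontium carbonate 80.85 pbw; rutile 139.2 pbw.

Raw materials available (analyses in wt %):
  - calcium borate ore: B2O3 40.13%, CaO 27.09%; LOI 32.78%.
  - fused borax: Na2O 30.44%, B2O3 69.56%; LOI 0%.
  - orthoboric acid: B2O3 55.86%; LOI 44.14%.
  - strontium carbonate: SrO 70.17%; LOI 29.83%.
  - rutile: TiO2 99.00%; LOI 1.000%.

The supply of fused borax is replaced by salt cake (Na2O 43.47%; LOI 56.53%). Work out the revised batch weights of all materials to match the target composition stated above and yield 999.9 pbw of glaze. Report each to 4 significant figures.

Revised batch per 999.9 pbw glaze:
  calcium borate ore: 103.0 pbw
  salt cake: 475.5 pbw
  orthoboric acid: 947.9 pbw
  strontium carbonate: 80.85 pbw
  rutile: 139.2 pbw
Total batch = 1746 pbw; LOI loss = 746.5 pbw

The intermediate values appear, rounded to 4 significant figures, in the printout — every computation maintains full float precision in all steps. Each reported figure is rounded exactly once. Derived quantities are re-derived from the weighed amounts per 999.9 pbw of glass in full float precision (yield, ignition loss, five oxide percentages, net glass mass, the totals), precisely as stated by either problem or answer.
The oxide mass targets at 999.9 pbw glaze:
  Na2O: 20.67% × 999.9 = 206.7 pbw
  SrO: 5.674% × 999.9 = 56.73 pbw
  TiO2: 13.78% × 999.9 = 137.8 pbw
  B2O3: 57.09% × 999.9 = 570.8 pbw
  CaO: 2.790% × 999.9 = 27.90 pbw
Balance tally, oxide-wise, on the weights just shown, under the basis named above (summed amounts equal target values inside rounding margins):
  Na2O: 475.5·0.4347 = 206.7 pbw (target 206.7 pbw)
  SrO: 80.85·0.7017 = 56.73 pbw (target 56.73 pbw)
  TiO2: 139.2·0.9900 = 137.8 pbw (target 137.8 pbw)
  B2O3: 103.0·0.4013 + 947.9·0.5586 = 570.8 pbw (target 570.8 pbw)
  CaO: 103.0·0.2709 = 27.90 pbw (target 27.90 pbw)
Glass mass check: batch total minus LOI = 1000 pbw (per-oxide target masses sum to 999.9 pbw; the stated basis being 999.9 pbw — rounding explains the deltas).
Total batch = Σ batch = 1746 pbw; loss to ignition Σ batch·LOI = 746.5 pbw; yield: glass divided by total = 57.26%.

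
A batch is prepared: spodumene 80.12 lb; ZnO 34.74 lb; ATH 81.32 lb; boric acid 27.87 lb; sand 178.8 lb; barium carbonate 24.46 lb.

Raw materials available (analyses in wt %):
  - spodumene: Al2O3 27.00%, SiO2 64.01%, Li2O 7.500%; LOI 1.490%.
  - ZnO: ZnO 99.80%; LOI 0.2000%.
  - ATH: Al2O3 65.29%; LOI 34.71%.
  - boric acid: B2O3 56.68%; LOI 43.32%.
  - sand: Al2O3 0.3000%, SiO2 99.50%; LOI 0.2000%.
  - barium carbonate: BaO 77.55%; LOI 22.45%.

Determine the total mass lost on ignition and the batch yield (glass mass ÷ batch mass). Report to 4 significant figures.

Each numeric step keeps full precision at all times — intermediates are displayed with 4-significant-digit rounding alongside each step — every reported figure is rounded exactly once; all derived quantities, including ignition loss, totals, net glass mass, the yield, six oxide percentages, are rebuilt from the weighed amounts for 379.9 lb of glass at full float precision as quoted within the problem or answer text.
Material-by-material LOI:
  spodumene: 80.12 × 0.01490 = 1.194 lb
  ZnO: 34.74 × 0.002000 = 0.06948 lb
  ATH: 81.32 × 0.3471 = 28.23 lb
  boric acid: 27.87 × 0.4332 = 12.07 lb
  sand: 178.8 × 0.002000 = 0.3576 lb
  barium carbonate: 24.46 × 0.2245 = 5.491 lb
Total LOI = 47.41 lb
Glass = batch − LOI = 427.3 − 47.41 = 379.9 lb

LOI loss = 47.41 lb; glass = 379.9 lb; yield = 88.90%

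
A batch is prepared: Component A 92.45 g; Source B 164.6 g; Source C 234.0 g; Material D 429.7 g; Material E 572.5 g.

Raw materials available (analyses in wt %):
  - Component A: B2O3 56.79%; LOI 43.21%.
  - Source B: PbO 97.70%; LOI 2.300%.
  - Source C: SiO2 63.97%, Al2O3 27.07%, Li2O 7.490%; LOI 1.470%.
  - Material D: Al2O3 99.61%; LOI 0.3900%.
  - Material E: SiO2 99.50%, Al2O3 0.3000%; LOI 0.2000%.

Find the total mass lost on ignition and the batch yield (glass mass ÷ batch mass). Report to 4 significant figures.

The working math maintains full precision throughout — in-progress results are printed, with 4-significant-digit rounding, as written. Each reported number is rounded a single time; all derived quantities (the five compositions, yield, glass mass, LOI, the totals) are computed from the batch weights for 1443 g of glass in full float precision, as given in problem or answer.
Each material's LOI contribution:
  Component A: 92.45 × 0.4321 = 39.95 g
  Source B: 164.6 × 0.02300 = 3.786 g
  Source C: 234.0 × 0.01470 = 3.440 g
  Material D: 429.7 × 0.003900 = 1.676 g
  Material E: 572.5 × 0.002000 = 1.145 g
Total LOI = 49.99 g
Glass = batch − LOI = 1493 − 49.99 = 1443 g

LOI loss = 49.99 g; glass = 1443 g; yield = 96.65%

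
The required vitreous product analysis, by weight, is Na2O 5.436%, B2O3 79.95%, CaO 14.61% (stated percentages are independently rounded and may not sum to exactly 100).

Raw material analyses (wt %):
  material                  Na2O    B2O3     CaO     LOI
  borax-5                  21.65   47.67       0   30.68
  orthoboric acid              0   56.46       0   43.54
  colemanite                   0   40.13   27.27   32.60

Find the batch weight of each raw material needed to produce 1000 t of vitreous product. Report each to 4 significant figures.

The working math keeps full precision from first step to last. Intermediates are rounded to 4 significant digits wherever printed. Every reported result takes just one rounding; the derived quantities, including glass mass, ignition loss, three oxide percentages, the totals, yield, are re-derived from the weighed amounts for 1000 t of glass in full float precision, exactly as printed in problem or answer.
The oxide mass targets at 1000 t vitreous product:
  Na2O: 5.436% × 1000 = 54.36 t
  B2O3: 79.95% × 1000 = 799.5 t
  CaO: 14.61% × 1000 = 146.1 t
Verifying the oxide balance working from each reported weight, at the basis given (each sum matches its target mass exact up to rounding of places):
  Na2O: 251.1·0.2165 = 54.36 t (target 54.36 t)
  B2O3: 251.1·0.4767 + 823.3·0.5646 + 535.8·0.4013 = 799.6 t (target 799.5 t)
  CaO: 535.8·0.2727 = 146.1 t (target 146.1 t)
The glass-mass cross-check: net batch after ignition = 1000 t (targets for the oxides total 1000 t; against the stated basis, 1000 t — any gap is answer rounding).
Whole-batch sum: Σ batch = 1610 t; the LOI term Σ batch·LOI equals 610.2 t; the yield ratio, glass ÷ batch: 62.11%.

Batch per 1000 t vitreous product:
  borax-5: 251.1 t
  orthoboric acid: 823.3 t
  colemanite: 535.8 t
Total batch = 1610 t; LOI loss = 610.2 t; yield = 62.11%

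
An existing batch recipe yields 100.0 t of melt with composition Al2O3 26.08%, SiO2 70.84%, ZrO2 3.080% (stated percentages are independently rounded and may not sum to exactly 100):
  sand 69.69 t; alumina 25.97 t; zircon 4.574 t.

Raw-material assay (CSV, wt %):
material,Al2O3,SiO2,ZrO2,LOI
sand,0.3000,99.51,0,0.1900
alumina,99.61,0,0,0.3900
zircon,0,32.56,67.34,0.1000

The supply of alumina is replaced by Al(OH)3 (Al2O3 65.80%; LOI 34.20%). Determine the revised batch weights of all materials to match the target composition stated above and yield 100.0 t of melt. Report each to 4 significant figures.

Exact precision is carried through the solve; mid-chain values are displayed rounded to 4 significant digits across the worked steps; a single rounding finalizes each reported number. All derived quantities, including glass mass, the three compositions, totals, LOI, yield, are rebuilt from the weighed amounts per 100.0 t of glass in exact precision exactly as printed in problem or answer.
Per-oxide target masses for 100.0 t melt:
  Al2O3: 26.08% × 100.0 = 26.08 t
  SiO2: 70.84% × 100.0 = 70.84 t
  ZrO2: 3.080% × 100.0 = 3.080 t
Checking each oxide sum from the weights as reported, for the quoted basis mass (sum by sum, the targets are met once rounding is allowed for):
  Al2O3: 69.69·0.003000 + 39.32·0.6580 = 26.08 t (target 26.08 t)
  SiO2: 69.69·0.9951 + 4.574·0.3256 = 70.84 t (target 70.84 t)
  ZrO2: 4.574·0.6734 = 3.080 t (target 3.080 t)
The glass-mass cross-check: net batch after ignition = 100.0 t (summing oxide targets gives 100.0 t; with the basis standing at 100.0 t — rounding explains the deltas).
Whole-batch sum: Σ batch = 113.6 t; LOI loss = Σ batch·LOI = 13.58 t; yield = glass ÷ total batch = 88.04%.

Revised batch per 100.0 t melt:
  sand: 69.69 t
  Al(OH)3: 39.32 t
  zircon: 4.574 t
Total batch = 113.6 t; LOI loss = 13.58 t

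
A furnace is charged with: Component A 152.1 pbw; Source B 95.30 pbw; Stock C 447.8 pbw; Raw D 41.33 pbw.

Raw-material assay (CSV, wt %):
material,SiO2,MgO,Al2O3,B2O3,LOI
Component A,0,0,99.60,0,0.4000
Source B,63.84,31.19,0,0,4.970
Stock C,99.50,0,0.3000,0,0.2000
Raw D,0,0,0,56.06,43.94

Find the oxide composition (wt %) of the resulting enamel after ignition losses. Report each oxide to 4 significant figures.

Values along the way are displayed rounded to four significant digits when written out; all arithmetic carries full precision all the way through. Every reported value carries a single rounding. The derived quantities (the yield, the four compositions, the totals, ignition loss, net glass mass) are re-derived in exact precision from the batch weights for 712.1 pbw of glass, exactly as shown in the problem or the answer.
What the batch supplies per oxide:
  SiO2: 95.30·0.6384 + 447.8·0.9950 = 506.4 pbw
  MgO: 95.30·0.3119 = 29.72 pbw
  Al2O3: 152.1·0.9960 + 447.8·0.003000 = 152.8 pbw
  B2O3: 41.33·0.5606 = 23.17 pbw
LOI: 152.1·0.004000 + 95.30·0.04970 + 447.8·0.002000 + 41.33·0.4394 = 24.40 pbw
Glass = total batch minus LOI = 736.5 − 24.40 = 712.1 pbw (equal to the oxide-mass sum)
wt % = 100 × oxide mass / glass mass

Glass mass = 712.1 pbw (batch 736.5 − LOI 24.40).
Composition: SiO2 71.11%, MgO 4.174%, Al2O3 21.46%, B2O3 3.254%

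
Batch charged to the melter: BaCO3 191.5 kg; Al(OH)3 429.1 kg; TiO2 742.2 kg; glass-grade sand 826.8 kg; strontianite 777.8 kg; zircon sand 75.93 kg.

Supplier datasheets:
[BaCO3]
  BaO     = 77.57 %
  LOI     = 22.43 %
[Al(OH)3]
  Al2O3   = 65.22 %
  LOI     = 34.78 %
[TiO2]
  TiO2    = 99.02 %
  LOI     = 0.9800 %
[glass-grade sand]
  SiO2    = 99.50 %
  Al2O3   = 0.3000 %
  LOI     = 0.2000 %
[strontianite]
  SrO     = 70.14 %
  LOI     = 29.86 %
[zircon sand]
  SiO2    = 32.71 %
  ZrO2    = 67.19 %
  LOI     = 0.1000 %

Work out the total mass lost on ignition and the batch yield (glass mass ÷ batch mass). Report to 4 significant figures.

LOI loss = 433.4 kg; glass = 2610 kg; yield = 85.76%

Values along the way appear, rounded to 4 significant figures, in the printout — the working math keeps exact precision at each step; each reported result undergoes a single rounding; derived quantities (glass mass, ignition loss, totals, the yield, six oxide percentages) are rebuilt in full precision from the batch weights per 2610 kg of glass, as they appear in the question or the answer.
Loss on ignition, line by line:
  BaCO3: 191.5 × 0.2243 = 42.95 kg
  Al(OH)3: 429.1 × 0.3478 = 149.2 kg
  TiO2: 742.2 × 0.009800 = 7.274 kg
  glass-grade sand: 826.8 × 0.002000 = 1.654 kg
  strontianite: 777.8 × 0.2986 = 232.3 kg
  zircon sand: 75.93 × 0.001000 = 0.07593 kg
Total LOI = 433.4 kg
Glass = batch − LOI = 3043 − 433.4 = 2610 kg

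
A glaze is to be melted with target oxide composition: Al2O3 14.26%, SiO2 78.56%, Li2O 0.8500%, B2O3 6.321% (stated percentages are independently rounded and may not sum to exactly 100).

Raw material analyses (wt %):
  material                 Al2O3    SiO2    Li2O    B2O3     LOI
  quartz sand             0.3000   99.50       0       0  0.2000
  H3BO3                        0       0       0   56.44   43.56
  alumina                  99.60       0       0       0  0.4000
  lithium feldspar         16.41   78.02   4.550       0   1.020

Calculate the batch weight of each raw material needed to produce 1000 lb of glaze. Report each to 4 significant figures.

Batch per 1000 lb glaze:
  quartz sand: 643.1 lb
  H3BO3: 112.0 lb
  alumina: 110.5 lb
  lithium feldspar: 186.8 lb
Total batch = 1052 lb; LOI loss = 52.42 lb; yield = 95.02%

The intermediate values are displayed (rounded to four significant digits) at each printed step; each numeric step runs at full precision throughout. Exactly one rounding goes into every reported number. Derived quantities (glass mass, totals, yield, four oxide percentages, ignition loss) are computed using the weight values per 1000 lb of glass in exact precision as given in the question or the answer.
Target oxide masses per 1000 lb glaze:
  Al2O3: 14.26% × 1000 = 142.6 lb
  SiO2: 78.56% × 1000 = 785.6 lb
  Li2O: 0.8500% × 1000 = 8.500 lb
  B2O3: 6.321% × 1000 = 63.21 lb
Mass-balance tally per oxide from the weights as reported, for the quoted basis mass (summed amounts equal target values up to rounding of the answer):
  Al2O3: 643.1·0.003000 + 110.5·0.9960 + 186.8·0.1641 = 142.6 lb (target 142.6 lb)
  SiO2: 643.1·0.9950 + 186.8·0.7802 = 785.6 lb (target 785.6 lb)
  Li2O: 186.8·0.04550 = 8.499 lb (target 8.500 lb)
  B2O3: 112.0·0.5644 = 63.21 lb (target 63.21 lb)
The glass-mass cross-check: batch total minus LOI = 1000 lb (summing oxide targets gives 999.9 lb; against the stated basis, 1000 lb — any gap is answer rounding).
Summing the batch: Σ batch = 1052 lb; the LOI term Σ batch·LOI equals 52.42 lb; yield = glass ÷ total batch = 95.02%.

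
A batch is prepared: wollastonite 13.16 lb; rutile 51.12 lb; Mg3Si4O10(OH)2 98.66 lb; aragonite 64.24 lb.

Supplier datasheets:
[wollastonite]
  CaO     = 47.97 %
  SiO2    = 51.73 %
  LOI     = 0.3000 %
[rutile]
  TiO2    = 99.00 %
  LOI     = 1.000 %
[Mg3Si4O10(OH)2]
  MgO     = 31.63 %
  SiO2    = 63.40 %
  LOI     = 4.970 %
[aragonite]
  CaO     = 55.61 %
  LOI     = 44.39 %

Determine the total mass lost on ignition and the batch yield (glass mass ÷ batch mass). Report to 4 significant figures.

The whole derivation holds full precision all the way through — values along the way are printed rounded to four significant figures across the worked steps; each reported result is rounded once only — the derived quantities, which include ignition loss, net glass mass, four oxide percentages, the yield, the totals, are carried at full precision, precisely as stated by the problem or the answer, from the weighed amounts for 193.2 lb of glass.
Each material's LOI contribution:
  wollastonite: 13.16 × 0.003000 = 0.03948 lb
  rutile: 51.12 × 0.01000 = 0.5112 lb
  Mg3Si4O10(OH)2: 98.66 × 0.04970 = 4.903 lb
  aragonite: 64.24 × 0.4439 = 28.52 lb
Total LOI = 33.97 lb
Glass = batch − LOI = 227.2 − 33.97 = 193.2 lb

LOI loss = 33.97 lb; glass = 193.2 lb; yield = 85.05%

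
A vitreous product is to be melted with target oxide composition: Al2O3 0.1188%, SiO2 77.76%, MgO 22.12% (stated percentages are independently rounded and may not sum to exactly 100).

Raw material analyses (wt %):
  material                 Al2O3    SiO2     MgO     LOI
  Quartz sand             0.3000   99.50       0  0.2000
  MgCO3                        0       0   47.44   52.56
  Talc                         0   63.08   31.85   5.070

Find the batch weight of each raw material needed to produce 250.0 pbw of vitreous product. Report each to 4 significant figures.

The whole derivation runs at full precision end to end; working values are shown (rounded to four significant figures) in the working; a single rounding completes each reported value — derived quantities are carried from the weighed amounts on 250.0 pbw of glass at exact precision (yield, the totals, net glass mass, the three compositions, LOI), as written in either problem or answer.
Per-oxide target masses for 250.0 pbw vitreous product:
  Al2O3: 0.1188% × 250.0 = 0.2970 pbw
  SiO2: 77.76% × 250.0 = 194.4 pbw
  MgO: 22.12% × 250.0 = 55.30 pbw
Oxide-by-oxide audit per the reported batch figures, versus the basis set out (every target is met by its sum up to rounding of the answer):
  Al2O3: 99.00·0.003000 = 0.2970 pbw (target 0.2970 pbw)
  SiO2: 99.00·0.9950 + 152.0·0.6308 = 194.4 pbw (target 194.4 pbw)
  MgO: 14.51·0.4744 + 152.0·0.3185 = 55.30 pbw (target 55.30 pbw)
Glass-mass closure: batch total minus LOI = 250.0 pbw (targets for the oxides total 250.0 pbw; versus the stated basis of 250.0 pbw — deltas are rounding alone).
Summing the batch: Σ batch = 265.5 pbw; the LOI term Σ batch·LOI equals 15.53 pbw; yield, glass over the total, = 94.15%.

Batch per 250.0 pbw vitreous product:
  Quartz sand: 99.00 pbw
  MgCO3: 14.51 pbw
  Talc: 152.0 pbw
Total batch = 265.5 pbw; LOI loss = 15.53 pbw; yield = 94.15%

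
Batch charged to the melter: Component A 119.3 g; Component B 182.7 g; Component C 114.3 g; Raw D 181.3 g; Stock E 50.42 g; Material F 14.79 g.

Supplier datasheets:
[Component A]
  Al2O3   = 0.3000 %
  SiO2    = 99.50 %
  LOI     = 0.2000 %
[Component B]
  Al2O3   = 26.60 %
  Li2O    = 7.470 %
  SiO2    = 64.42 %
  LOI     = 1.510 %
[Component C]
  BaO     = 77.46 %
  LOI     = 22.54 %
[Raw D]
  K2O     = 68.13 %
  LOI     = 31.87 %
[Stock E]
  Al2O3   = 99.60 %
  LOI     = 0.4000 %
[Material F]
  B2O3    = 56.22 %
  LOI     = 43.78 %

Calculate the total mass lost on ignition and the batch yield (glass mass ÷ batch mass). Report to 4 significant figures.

LOI loss = 93.22 g; glass = 569.6 g; yield = 85.94%

Full precision is carried from start to finish. The intermediate values are printed (rounded to four significant digits) alongside each step — each reported figure is rounded only once. All derived quantities (totals, the yield, ignition loss, the six compositions, net glass mass) are carried in full precision from the batch weights for 569.6 g of glass, precisely as stated by problem or answer.
Loss on ignition, line by line:
  Component A: 119.3 × 0.002000 = 0.2386 g
  Component B: 182.7 × 0.01510 = 2.759 g
  Component C: 114.3 × 0.2254 = 25.76 g
  Raw D: 181.3 × 0.3187 = 57.78 g
  Stock E: 50.42 × 0.004000 = 0.2017 g
  Material F: 14.79 × 0.4378 = 6.475 g
Total LOI = 93.22 g
Glass = batch − LOI = 662.8 − 93.22 = 569.6 g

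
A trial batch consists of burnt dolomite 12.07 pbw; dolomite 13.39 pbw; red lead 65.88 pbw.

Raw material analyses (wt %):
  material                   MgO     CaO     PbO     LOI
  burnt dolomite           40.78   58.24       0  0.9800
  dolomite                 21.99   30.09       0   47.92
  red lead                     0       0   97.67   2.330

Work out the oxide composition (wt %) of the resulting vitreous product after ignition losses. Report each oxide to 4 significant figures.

Glass mass = 83.27 pbw (batch 91.34 − LOI 8.070).
Composition: MgO 9.447%, CaO 13.28%, PbO 77.27%

All arithmetic keeps full float precision at all times. Working values are shown (rounded to 4 significant figures) in the printout — each reported value is rounded only once; derived quantities, including glass mass, three oxide percentages, ignition loss, yield, totals, are carried starting from the weights for 83.27 pbw of glass in exact precision exactly as shown in the question or the answer.
Oxide-by-oxide delivered mass:
  MgO: 12.07·0.4078 + 13.39·0.2199 = 7.867 pbw
  CaO: 12.07·0.5824 + 13.39·0.3009 = 11.06 pbw
  PbO: 65.88·0.9767 = 64.34 pbw
LOI: 12.07·0.009800 + 13.39·0.4792 + 65.88·0.02330 = 8.070 pbw
Net of LOI, the glass mass = 91.34 − 8.070 = 83.27 pbw (= Σ oxide masses)
wt % = oxide mass / glass mass × 100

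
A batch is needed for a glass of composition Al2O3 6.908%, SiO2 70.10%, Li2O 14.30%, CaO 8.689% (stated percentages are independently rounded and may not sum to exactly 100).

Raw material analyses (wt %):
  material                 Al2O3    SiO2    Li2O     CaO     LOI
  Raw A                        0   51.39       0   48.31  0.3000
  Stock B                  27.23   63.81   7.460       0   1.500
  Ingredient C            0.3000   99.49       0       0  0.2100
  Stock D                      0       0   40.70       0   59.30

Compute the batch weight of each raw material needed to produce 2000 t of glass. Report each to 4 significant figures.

All internal work holds full float precision end to end; rounding to four significant figures governs every mid-chain value as printed. A single rounding completes each reported value; all derived quantities (the yield, four oxide percentages, the totals, net glass mass, ignition loss) are computed starting from the weights for 2000 t of glass in exact precision, as set out in problem or answer.
Oxide mass targets, per 2000 t glass:
  Al2O3: 6.908% × 2000 = 138.2 t
  SiO2: 70.10% × 2000 = 1402 t
  Li2O: 14.30% × 2000 = 286.0 t
  CaO: 8.689% × 2000 = 173.8 t
Balance tally, oxide-wise, per the reported batch figures, per the basis as stated (summed amounts equal target values net of answer rounding effects):
  Al2O3: 497.4·0.2723 + 904.4·0.003000 = 138.2 t (target 138.2 t)
  SiO2: 359.7·0.5139 + 497.4·0.6381 + 904.4·0.9949 = 1402 t (target 1402 t)
  Li2O: 497.4·0.07460 + 611.5·0.4070 = 286.0 t (target 286.0 t)
  CaO: 359.7·0.4831 = 173.8 t (target 173.8 t)
Glass-mass closure: whole batch net of LOI = 2000 t (per-oxide target masses sum to 2000 t; versus the stated basis of 2000 t — any gap is answer rounding).
Batch grand total — Σ batch = 2373 t; Σ batch·LOI gives LOI loss = 373.1 t; yield: glass divided by total = 84.28%.

Batch per 2000 t glass:
  Raw A: 359.7 t
  Stock B: 497.4 t
  Ingredient C: 904.4 t
  Stock D: 611.5 t
Total batch = 2373 t; LOI loss = 373.1 t; yield = 84.28%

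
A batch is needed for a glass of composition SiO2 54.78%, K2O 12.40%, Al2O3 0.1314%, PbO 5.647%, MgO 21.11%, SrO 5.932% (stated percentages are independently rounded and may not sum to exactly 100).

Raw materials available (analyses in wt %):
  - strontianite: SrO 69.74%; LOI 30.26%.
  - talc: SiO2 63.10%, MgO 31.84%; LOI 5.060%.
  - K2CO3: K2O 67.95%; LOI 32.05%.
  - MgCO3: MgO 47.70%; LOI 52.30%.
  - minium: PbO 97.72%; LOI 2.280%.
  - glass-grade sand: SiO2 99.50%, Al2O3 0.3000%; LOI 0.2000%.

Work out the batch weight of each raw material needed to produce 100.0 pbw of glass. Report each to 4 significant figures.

Rounding to 4 significant figures applies to every working value as shown — all internal work carries full precision throughout. Each reported figure is rounded a single time. Derived quantities, which include ignition loss, the six compositions, glass mass, the totals, yield, are computed in full float precision, exactly as shown in question or answer, starting from the weights on 100.0 pbw of glass.
Oxide-by-oxide targets in 100.0 pbw glass:
  SiO2: 54.78% × 100.0 = 54.78 pbw
  K2O: 12.40% × 100.0 = 12.40 pbw
  Al2O3: 0.1314% × 100.0 = 0.1314 pbw
  PbO: 5.647% × 100.0 = 5.647 pbw
  MgO: 21.11% × 100.0 = 21.11 pbw
  SrO: 5.932% × 100.0 = 5.932 pbw
Per-oxide balance check on the weights just shown, for the quoted basis mass (delivered sums recover each target up to rounding of the answer):
  SiO2: 17.75·0.6310 + 43.80·0.9950 = 54.78 pbw (target 54.78 pbw)
  K2O: 18.25·0.6795 = 12.40 pbw (target 12.40 pbw)
  Al2O3: 43.80·0.003000 = 0.1314 pbw (target 0.1314 pbw)
  PbO: 5.779·0.9772 = 5.647 pbw (target 5.647 pbw)
  MgO: 17.75·0.3184 + 32.41·0.4770 = 21.11 pbw (target 21.11 pbw)
  SrO: 8.506·0.6974 = 5.932 pbw (target 5.932 pbw)
The glass-mass cross-check: total charge less LOI = 100.0 pbw (oxide target masses add up to 100.0 pbw; with the basis standing at 100.0 pbw — rounding explains the deltas).
Adding the batch up: Σ batch = 126.5 pbw; ignition loss, Σ(batch × LOI) = 26.49 pbw; glass ÷ batch gives a yield of 79.06%.

Batch per 100.0 pbw glass:
  strontianite: 8.506 pbw
  talc: 17.75 pbw
  K2CO3: 18.25 pbw
  MgCO3: 32.41 pbw
  minium: 5.779 pbw
  glass-grade sand: 43.80 pbw
Total batch = 126.5 pbw; LOI loss = 26.49 pbw; yield = 79.06%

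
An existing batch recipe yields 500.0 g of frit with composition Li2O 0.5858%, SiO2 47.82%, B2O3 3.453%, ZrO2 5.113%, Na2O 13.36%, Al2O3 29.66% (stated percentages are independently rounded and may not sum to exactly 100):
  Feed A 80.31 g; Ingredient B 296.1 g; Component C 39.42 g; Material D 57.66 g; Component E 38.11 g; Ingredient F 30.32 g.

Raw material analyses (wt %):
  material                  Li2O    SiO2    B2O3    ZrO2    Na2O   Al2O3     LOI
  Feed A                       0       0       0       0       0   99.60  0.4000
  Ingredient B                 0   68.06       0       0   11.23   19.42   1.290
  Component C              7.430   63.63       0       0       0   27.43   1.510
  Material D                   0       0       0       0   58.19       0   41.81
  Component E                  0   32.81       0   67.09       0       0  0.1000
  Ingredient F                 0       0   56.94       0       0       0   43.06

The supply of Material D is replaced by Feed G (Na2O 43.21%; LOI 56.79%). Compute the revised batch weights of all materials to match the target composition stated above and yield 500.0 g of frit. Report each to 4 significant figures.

Working values are rounded to 4 significant figures as shown. Every computation runs at full precision from start to finish. Exactly one rounding goes into each reported figure. Derived quantities, which include glass mass, six oxide percentages, the yield, the totals, LOI, are re-derived at full float precision, as quoted within problem or answer, from the weighed amounts for 500.0 g of glass.
Oxide mass targets, per 500.0 g frit:
  Li2O: 0.5858% × 500.0 = 2.929 g
  SiO2: 47.82% × 500.0 = 239.1 g
  B2O3: 3.453% × 500.0 = 17.26 g
  ZrO2: 5.113% × 500.0 = 25.56 g
  Na2O: 13.36% × 500.0 = 66.80 g
  Al2O3: 29.66% × 500.0 = 148.3 g
A balance pass over the oxides, on the weights just shown, against the basis in use (target by target, the sums agree given rounding of the digits):
  Li2O: 39.42·0.07430 = 2.929 g (target 2.929 g)
  SiO2: 296.1·0.6806 + 39.42·0.6363 + 38.11·0.3281 = 239.1 g (target 239.1 g)
  B2O3: 30.32·0.5694 = 17.26 g (target 17.26 g)
  ZrO2: 38.11·0.6709 = 25.57 g (target 25.56 g)
  Na2O: 296.1·0.1123 + 77.64·0.4321 = 66.80 g (target 66.80 g)
  Al2O3: 80.31·0.9960 + 296.1·0.1942 + 39.42·0.2743 = 148.3 g (target 148.3 g)
Mass balance on the glass: batch total minus LOI = 500.0 g (summing oxide targets gives 500.0 g; basis as stated: 500.0 g — any gap is answer rounding).
Adding the batch up: Σ batch = 561.9 g; LOI removed, Σ of batch·LOI: 61.92 g; as yield: glass ÷ batch → 88.98%.

Revised batch per 500.0 g frit:
  Feed A: 80.31 g
  Ingredient B: 296.1 g
  Component C: 39.42 g
  Feed G: 77.64 g
  Component E: 38.11 g
  Ingredient F: 30.32 g
Total batch = 561.9 g; LOI loss = 61.92 g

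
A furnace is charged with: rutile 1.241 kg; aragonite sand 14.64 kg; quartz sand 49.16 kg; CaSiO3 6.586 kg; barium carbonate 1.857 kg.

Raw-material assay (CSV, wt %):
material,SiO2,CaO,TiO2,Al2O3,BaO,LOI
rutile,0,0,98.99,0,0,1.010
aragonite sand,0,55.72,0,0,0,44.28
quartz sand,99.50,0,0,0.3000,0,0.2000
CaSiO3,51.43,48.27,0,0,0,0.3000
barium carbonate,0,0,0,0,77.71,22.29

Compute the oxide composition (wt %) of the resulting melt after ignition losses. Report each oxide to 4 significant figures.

Glass mass = 66.46 kg (batch 73.48 − LOI 7.027).
Composition: SiO2 78.70%, CaO 17.06%, TiO2 1.849%, Al2O3 0.2219%, BaO 2.171%

Values along the way are displayed, rounded to four significant figures, across the worked steps — every computation carries exact precision in all steps. Each reported number is rounded once only; derived quantities are carried in full precision (five oxide percentages, totals, ignition loss, glass mass, yield) from the batch weights on 66.46 kg of glass, precisely as stated by the problem or the answer.
Mass of each oxide from the mix:
  SiO2: 49.16·0.9950 + 6.586·0.5143 = 52.30 kg
  CaO: 14.64·0.5572 + 6.586·0.4827 = 11.34 kg
  TiO2: 1.241·0.9899 = 1.228 kg
  Al2O3: 49.16·0.003000 = 0.1475 kg
  BaO: 1.857·0.7771 = 1.443 kg
LOI: 1.241·0.01010 + 14.64·0.4428 + 49.16·0.002000 + 6.586·0.003000 + 1.857·0.2229 = 7.027 kg
batch − LOI leaves glass = 73.48 − 7.027 = 66.46 kg (equal to the oxide-mass sum)
wt % = 100 × oxide mass / glass mass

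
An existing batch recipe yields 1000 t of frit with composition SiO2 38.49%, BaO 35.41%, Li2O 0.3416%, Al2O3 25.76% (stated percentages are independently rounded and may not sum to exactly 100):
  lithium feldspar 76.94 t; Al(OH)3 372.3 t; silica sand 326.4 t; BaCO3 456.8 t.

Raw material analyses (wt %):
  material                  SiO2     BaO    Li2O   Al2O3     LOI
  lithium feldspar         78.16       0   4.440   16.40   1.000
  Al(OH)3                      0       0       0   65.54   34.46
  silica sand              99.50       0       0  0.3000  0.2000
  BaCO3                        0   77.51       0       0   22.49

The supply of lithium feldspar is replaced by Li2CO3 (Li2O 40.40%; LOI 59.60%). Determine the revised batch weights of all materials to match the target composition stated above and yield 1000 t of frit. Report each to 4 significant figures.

Revised batch per 1000 t frit:
  Li2CO3: 8.455 t
  Al(OH)3: 391.3 t
  silica sand: 386.8 t
  BaCO3: 456.8 t
Total batch = 1243 t; LOI loss = 243.4 t

All internal work maintains full precision in every operation. Values along the way are shown, rounded to 4 significant figures, within the worked lines; every reported number is rounded just once — derived quantities are rebuilt from the weighed amounts on 1000 t of glass at full precision (net glass mass, yield, the four compositions, totals, LOI), as quoted within the question or the answer.
Per-oxide target masses for 1000 t frit:
  SiO2: 38.49% × 1000 = 384.9 t
  BaO: 35.41% × 1000 = 354.1 t
  Li2O: 0.3416% × 1000 = 3.416 t
  Al2O3: 25.76% × 1000 = 257.6 t
Per-oxide balance check given the weights on record, versus the basis set out (sums match the target masses inside rounding margins):
  SiO2: 386.8·0.9950 = 384.9 t (target 384.9 t)
  BaO: 456.8·0.7751 = 354.1 t (target 354.1 t)
  Li2O: 8.455·0.4040 = 3.416 t (target 3.416 t)
  Al2O3: 391.3·0.6554 + 386.8·0.003000 = 257.6 t (target 257.6 t)
Glass-mass closure: the batch minus its LOI: 1000 t (summing oxide targets gives 1000 t; basis as stated: 1000 t — a pure rounding effect).
Adding the batch up: Σ batch = 1243 t; ignition loss, Σ(batch × LOI) = 243.4 t; yield = glass ÷ total batch = 80.42%.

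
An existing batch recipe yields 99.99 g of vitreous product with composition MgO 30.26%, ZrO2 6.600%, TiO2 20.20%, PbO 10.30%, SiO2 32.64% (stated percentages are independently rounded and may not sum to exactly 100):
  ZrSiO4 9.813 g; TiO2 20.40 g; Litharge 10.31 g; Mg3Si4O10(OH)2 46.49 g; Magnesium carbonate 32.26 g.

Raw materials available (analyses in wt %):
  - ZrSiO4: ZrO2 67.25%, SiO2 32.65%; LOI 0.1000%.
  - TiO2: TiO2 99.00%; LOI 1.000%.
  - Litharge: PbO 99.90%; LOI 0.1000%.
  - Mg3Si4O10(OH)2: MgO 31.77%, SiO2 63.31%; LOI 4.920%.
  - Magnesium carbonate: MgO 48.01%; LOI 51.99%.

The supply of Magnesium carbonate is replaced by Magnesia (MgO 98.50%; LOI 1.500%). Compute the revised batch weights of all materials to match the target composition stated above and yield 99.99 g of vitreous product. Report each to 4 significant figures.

The working math runs at full precision from first step to last — the intermediate values are printed rounded to 4 significant figures between the steps — a single rounding completes each reported number; derived quantities, which include LOI, totals, glass mass, five oxide percentages, the yield, are computed at full float precision, as quoted within question or answer, from the batch weights per 99.99 g of glass.
Oxide-by-oxide targets in 99.99 g vitreous product:
  MgO: 30.26% × 99.99 = 30.26 g
  ZrO2: 6.600% × 99.99 = 6.599 g
  TiO2: 20.20% × 99.99 = 20.20 g
  PbO: 10.30% × 99.99 = 10.30 g
  SiO2: 32.64% × 99.99 = 32.64 g
A balance pass over the oxides, from the weights as reported, for the quoted basis mass (delivered sums recover each target once rounding is allowed for):
  MgO: 46.49·0.3177 + 15.72·0.9850 = 30.25 g (target 30.26 g)
  ZrO2: 9.813·0.6725 = 6.599 g (target 6.599 g)
  TiO2: 20.40·0.9900 = 20.20 g (target 20.20 g)
  PbO: 10.31·0.9990 = 10.30 g (target 10.30 g)
  SiO2: 9.813·0.3265 + 46.49·0.6331 = 32.64 g (target 32.64 g)
Mass balance on the glass: whole batch net of LOI = 99.99 g (the Σ of target masses is 99.99 g; stated basis 99.99 g — a pure rounding effect).
Batch grand total — Σ batch = 102.7 g; the LOI term Σ batch·LOI equals 2.747 g; as yield: glass ÷ batch → 97.33%.

Revised batch per 99.99 g vitreous product:
  ZrSiO4: 9.813 g
  TiO2: 20.40 g
  Litharge: 10.31 g
  Mg3Si4O10(OH)2: 46.49 g
  Magnesia: 15.72 g
Total batch = 102.7 g; LOI loss = 2.747 g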